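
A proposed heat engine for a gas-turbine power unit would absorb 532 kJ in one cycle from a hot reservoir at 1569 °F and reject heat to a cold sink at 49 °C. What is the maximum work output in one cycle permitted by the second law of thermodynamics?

W_max ≈ 380 kJ

T_H = 1569 °F → (1569 − 32) × 5/9 = 853.89 °C = 1127.04 K.
T_C = 49 °C → 49 + 273.15 = 322.15 K.
No engine can exceed the Carnot limit: η_max = 1 − T_C/T_H = 1 − 322.15/1127.04 = 0.7142.
W_max = η_max · Q_H = 0.7142 × 532 = 380 kJ.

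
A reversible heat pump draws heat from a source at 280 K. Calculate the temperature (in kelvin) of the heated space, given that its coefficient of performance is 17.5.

T_H ≈ 297.0 K

COP_HP = T_H/(T_H − T_C) ⇒ T_H = T_C·COP_HP/(COP_HP − 1) = 280.00 × 17.5/(17.5 − 1) = 297.0 K.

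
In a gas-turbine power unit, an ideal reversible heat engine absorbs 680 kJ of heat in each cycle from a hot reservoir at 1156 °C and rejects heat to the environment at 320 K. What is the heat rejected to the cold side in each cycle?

Q_C ≈ 152.3 kJ

T_H = 1156 °C → 1156 + 273.15 = 1429.15 K.
Since the cycle is reversible, η = 1 − T_C/T_H = 1 − 320.00/1429.15 = 0.7761.
For a reversible cycle Q_C/Q_H = T_C/T_H, so Q_C = 680 × 320.00/1429.15 = 152.3 kJ.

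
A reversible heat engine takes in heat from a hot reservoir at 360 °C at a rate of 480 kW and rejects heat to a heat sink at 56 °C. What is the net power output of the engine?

Ẇ ≈ 230 kW

T_H = 360 °C → 360 + 273.15 = 633.15 K.
T_C = 56 °C → 56 + 273.15 = 329.15 K.
η_rev = 1 − T_C/T_H = 1 − 329.15/633.15 = 0.4801.
W = η·Q_H = 0.4801 × 480 = 230 kW.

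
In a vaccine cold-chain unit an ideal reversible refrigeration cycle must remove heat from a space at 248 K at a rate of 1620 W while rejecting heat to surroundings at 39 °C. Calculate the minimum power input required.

Ẇ_in ≈ 419.0 W

T_H = 39 °C → 39 + 273.15 = 312.15 K.
For a reversible refrigerator, COP_R = T_C/(T_H − T_C) = 248.00/64.15 = 3.8659.
W = Q_C/COP_R = 1620/3.8659 = 419.0 W.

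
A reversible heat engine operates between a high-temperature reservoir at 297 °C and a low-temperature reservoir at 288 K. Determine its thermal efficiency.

T_H = 297 °C → 297 + 273.15 = 570.15 K.
Since the cycle is reversible, η = 1 − T_C/T_H = 1 − 288.00/570.15 = 0.4949.

η ≈ 0.4949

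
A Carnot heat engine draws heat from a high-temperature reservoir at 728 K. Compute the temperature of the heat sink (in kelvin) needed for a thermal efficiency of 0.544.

T_C ≈ 332 K

From η = 1 − T_C/T_H, T_C = T_H·(1 − η) = 728.00 × (1 − 0.544) = 332 K.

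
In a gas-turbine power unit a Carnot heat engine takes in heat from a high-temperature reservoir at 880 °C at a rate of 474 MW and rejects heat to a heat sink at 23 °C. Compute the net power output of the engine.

T_H = 880 °C → 880 + 273.15 = 1153.15 K.
T_C = 23 °C → 23 + 273.15 = 296.15 K.
η_rev = 1 − T_C/T_H = 1 − 296.15/1153.15 = 0.7432.
W = η·Q_H = 0.7432 × 474 = 352 MW.

Ẇ ≈ 352 MW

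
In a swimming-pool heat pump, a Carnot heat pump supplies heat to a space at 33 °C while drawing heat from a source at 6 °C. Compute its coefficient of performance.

COP_HP ≈ 11.34

T_H = 33 °C → 33 + 273.15 = 306.15 K.
T_C = 6 °C → 6 + 273.15 = 279.15 K.
For a reversible heat pump, COP_HP = T_H/(T_H − T_C) = 306.15/(306.15 − 279.15) = 11.34.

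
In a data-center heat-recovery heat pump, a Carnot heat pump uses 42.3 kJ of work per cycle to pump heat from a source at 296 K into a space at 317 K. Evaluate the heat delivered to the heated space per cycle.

Q_H ≈ 638.5 kJ

COP_HP = T_H/(T_H − T_C) = 317.00/21.00 = 15.0952.
Q_H = COP_HP · W = 15.0952 × 42.3 = 638.5 kJ.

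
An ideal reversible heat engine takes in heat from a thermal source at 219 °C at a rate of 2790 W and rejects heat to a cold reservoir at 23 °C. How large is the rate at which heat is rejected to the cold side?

T_H = 219 °C → 219 + 273.15 = 492.15 K.
T_C = 23 °C → 23 + 273.15 = 296.15 K.
η_rev = 1 − T_C/T_H = 1 − 296.15/492.15 = 0.3983.
For a reversible cycle Q_C/Q_H = T_C/T_H, so Q_C = 2790 × 296.15/492.15 = 1680 W.

Q̇_C ≈ 1680 W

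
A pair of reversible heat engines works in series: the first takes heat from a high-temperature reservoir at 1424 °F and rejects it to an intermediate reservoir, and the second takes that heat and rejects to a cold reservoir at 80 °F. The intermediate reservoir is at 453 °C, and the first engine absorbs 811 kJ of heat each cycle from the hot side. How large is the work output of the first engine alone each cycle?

T_H = 1424 °F → (1424 − 32) × 5/9 = 773.33 °C = 1046.48 K.
T_C = 80 °F → (80 − 32) × 5/9 = 26.67 °C = 299.82 K.
T_m = 453 °C → 453 + 273.15 = 726.15 K.
First-stage efficiency η₁ = 1 − T_m/T_H = 1 − 726.15/1046.48 = 0.3061.
W₁ = η₁·Q_H = 0.3061 × 811 = 248 kJ.

W₁ ≈ 248 kJ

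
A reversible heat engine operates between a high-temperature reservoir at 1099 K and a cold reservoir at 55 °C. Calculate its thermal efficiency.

T_C = 55 °C → 55 + 273.15 = 328.15 K.
Since the cycle is reversible, η = 1 − T_C/T_H = 1 − 328.15/1099.00 = 0.7014.

η ≈ 0.7014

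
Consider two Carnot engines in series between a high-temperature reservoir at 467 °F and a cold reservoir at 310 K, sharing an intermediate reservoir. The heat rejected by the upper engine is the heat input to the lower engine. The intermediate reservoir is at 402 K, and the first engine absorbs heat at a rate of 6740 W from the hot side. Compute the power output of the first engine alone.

Ẇ₁ ≈ 1480 W

T_H = 467 °F → (467 − 32) × 5/9 = 241.67 °C = 514.82 K.
First-stage efficiency η₁ = 1 − T_m/T_H = 1 − 402.00/514.82 = 0.2191.
W₁ = η₁·Q_H = 0.2191 × 6740 = 1480 W.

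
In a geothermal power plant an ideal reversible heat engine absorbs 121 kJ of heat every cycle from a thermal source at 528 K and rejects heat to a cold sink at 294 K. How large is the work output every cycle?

Since the cycle is reversible, η = 1 − T_C/T_H = 1 − 294.00/528.00 = 0.4432.
W = η·Q_H = 0.4432 × 121 = 53.63 kJ.

W ≈ 53.63 kJ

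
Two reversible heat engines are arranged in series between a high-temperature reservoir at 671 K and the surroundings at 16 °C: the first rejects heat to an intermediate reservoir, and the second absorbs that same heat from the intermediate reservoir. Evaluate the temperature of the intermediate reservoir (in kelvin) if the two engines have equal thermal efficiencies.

T_C = 16 °C → 16 + 273.15 = 289.15 K.
Equal efficiencies require 1 − T_m/T_H = 1 − T_C/T_m, i.e. T_m/T_H = T_C/T_m, so T_m = √(T_H·T_C) = √(671.00 × 289.15) = 440 K.

T_m ≈ 440 K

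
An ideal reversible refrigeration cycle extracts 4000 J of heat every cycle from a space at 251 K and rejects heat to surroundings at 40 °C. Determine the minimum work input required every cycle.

T_H = 40 °C → 40 + 273.15 = 313.15 K.
The reversible coefficient of performance is COP_R = T_C/(T_H − T_C) = 251.00/62.15 = 4.0386.
W = Q_C/COP_R = 4000/4.0386 = 990.4 J.

W_in ≈ 990.4 J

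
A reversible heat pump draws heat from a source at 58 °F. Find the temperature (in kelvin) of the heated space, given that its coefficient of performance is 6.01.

T_C = 58 °F → (58 − 32) × 5/9 = 14.44 °C = 287.59 K.
COP_HP = T_H/(T_H − T_C) ⇒ T_H = T_C·COP_HP/(COP_HP − 1) = 287.59 × 6.01/(6.01 − 1) = 345.0 K.

T_H ≈ 345.0 K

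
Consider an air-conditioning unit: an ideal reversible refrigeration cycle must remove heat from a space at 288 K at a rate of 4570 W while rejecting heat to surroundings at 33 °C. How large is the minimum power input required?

Ẇ_in ≈ 288 W

T_H = 33 °C → 33 + 273.15 = 306.15 K.
COP_R = T_C/(T_H − T_C) = 288.00/18.15 = 15.8678.
W = Q_C/COP_R = 4570/15.8678 = 288 W.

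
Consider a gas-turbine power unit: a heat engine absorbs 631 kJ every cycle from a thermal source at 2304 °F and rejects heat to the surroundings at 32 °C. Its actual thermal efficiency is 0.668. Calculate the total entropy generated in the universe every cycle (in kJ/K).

ΔS_univ ≈ 0.2755 kJ/K

T_H = 2304 °F → (2304 − 32) × 5/9 = 1262.22 °C = 1535.37 K.
T_C = 32 °C → 32 + 273.15 = 305.15 K.
W = η·Q_H = 0.668 × 631 = 421.5 kJ, so Q_C = Q_H − W = 209.5 kJ.
The hot reservoir loses entropy Q_H/T_H = 631/1535.37 = 0.4110 kJ/K; the cold reservoir gains Q_C/T_C = 209.5/305.15 = 0.6865 kJ/K.
ΔS_univ = −Q_H/T_H + Q_C/T_C = 0.2755 kJ/K (> 0, since η = 0.668 < η_Carnot = 0.801).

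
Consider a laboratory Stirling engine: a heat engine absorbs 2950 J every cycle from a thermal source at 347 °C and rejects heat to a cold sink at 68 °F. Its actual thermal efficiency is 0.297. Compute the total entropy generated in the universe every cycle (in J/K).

T_H = 347 °C → 347 + 273.15 = 620.15 K.
T_C = 68 °F → (68 − 32) × 5/9 = 20.00 °C = 293.15 K.
W = η·Q_H = 0.297 × 2950 = 876.1 J, so Q_C = Q_H − W = 2074 J.
Entropy balance on the reservoirs: −Q_H/T_H = -4.757 J/K, +Q_C/T_C = 7.074 J/K.
ΔS_univ = −Q_H/T_H + Q_C/T_C = 2.317 J/K (> 0, since η = 0.297 < η_Carnot = 0.527).

ΔS_univ ≈ 2.317 J/K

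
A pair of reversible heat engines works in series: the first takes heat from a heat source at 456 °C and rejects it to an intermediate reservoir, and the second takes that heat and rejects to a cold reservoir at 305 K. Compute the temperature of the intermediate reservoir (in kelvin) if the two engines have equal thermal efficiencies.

T_m ≈ 472 K

T_H = 456 °C → 456 + 273.15 = 729.15 K.
Equal efficiencies require 1 − T_m/T_H = 1 − T_C/T_m, i.e. T_m/T_H = T_C/T_m, so T_m = √(T_H·T_C) = √(729.15 × 305.00) = 472 K.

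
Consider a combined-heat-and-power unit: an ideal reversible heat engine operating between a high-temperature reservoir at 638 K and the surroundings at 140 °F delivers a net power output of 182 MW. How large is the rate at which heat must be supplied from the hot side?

Q̇_H ≈ 380.9 MW

T_C = 140 °F → (140 − 32) × 5/9 = 60.00 °C = 333.15 K.
Carnot efficiency: η = 1 − T_C/T_H = 1 − 333.15/638.00 = 0.4778.
Q_H = W/η = 182/0.4778 = 380.9 MW.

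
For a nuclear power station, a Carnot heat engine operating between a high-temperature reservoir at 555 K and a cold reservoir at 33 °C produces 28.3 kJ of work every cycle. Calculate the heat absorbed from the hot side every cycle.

T_C = 33 °C → 33 + 273.15 = 306.15 K.
η_rev = 1 − T_C/T_H = 1 − 306.15/555.00 = 0.4484.
Q_H = W/η = 28.3/0.4484 = 63.12 kJ.

Q_H ≈ 63.12 kJ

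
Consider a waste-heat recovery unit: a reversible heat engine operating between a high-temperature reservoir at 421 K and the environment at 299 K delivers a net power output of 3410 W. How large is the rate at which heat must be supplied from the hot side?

For a reversible engine, η = 1 − T_C/T_H = 1 − 299.00/421.00 = 0.2898.
Q_H = W/η = 3410/0.2898 = 11770 W.

Q̇_H ≈ 11770 W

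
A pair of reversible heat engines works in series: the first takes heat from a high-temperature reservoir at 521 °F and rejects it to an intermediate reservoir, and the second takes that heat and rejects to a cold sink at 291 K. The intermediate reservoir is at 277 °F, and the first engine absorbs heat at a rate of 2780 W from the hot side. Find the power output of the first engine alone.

T_H = 521 °F → (521 − 32) × 5/9 = 271.67 °C = 544.82 K.
T_m = 277 °F → (277 − 32) × 5/9 = 136.11 °C = 409.26 K.
First-stage efficiency η₁ = 1 − T_m/T_H = 1 − 409.26/544.82 = 0.2488.
W₁ = η₁·Q_H = 0.2488 × 2780 = 692 W.

Ẇ₁ ≈ 692 W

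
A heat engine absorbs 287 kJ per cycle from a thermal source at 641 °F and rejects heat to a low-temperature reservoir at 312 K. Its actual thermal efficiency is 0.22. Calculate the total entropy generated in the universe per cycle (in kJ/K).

T_H = 641 °F → (641 − 32) × 5/9 = 338.33 °C = 611.48 K.
W = η·Q_H = 0.22 × 287 = 63.14 kJ, so Q_C = Q_H − W = 223.9 kJ.
Entropy balance on the reservoirs: −Q_H/T_H = -0.4694 kJ/K, +Q_C/T_C = 0.7175 kJ/K.
ΔS_univ = −Q_H/T_H + Q_C/T_C = 0.2481 kJ/K (> 0, since η = 0.22 < η_Carnot = 0.490).

ΔS_univ ≈ 0.2481 kJ/K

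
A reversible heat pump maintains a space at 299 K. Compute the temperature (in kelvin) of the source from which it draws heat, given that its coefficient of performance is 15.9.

T_C ≈ 280 K

COP_HP = T_H/(T_H − T_C) ⇒ T_C = T_H·(COP_HP − 1)/COP_HP = 299.00 × (15.9 − 1)/15.9 = 280 K.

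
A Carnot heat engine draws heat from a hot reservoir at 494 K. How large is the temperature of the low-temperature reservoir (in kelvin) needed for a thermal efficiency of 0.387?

From η = 1 − T_C/T_H, T_C = T_H·(1 − η) = 494.00 × (1 − 0.387) = 303 K.

T_C ≈ 303 K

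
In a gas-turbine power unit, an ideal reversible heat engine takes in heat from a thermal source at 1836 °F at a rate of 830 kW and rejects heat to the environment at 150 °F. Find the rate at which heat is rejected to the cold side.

Q̇_C ≈ 220 kW

T_H = 1836 °F → (1836 − 32) × 5/9 = 1002.22 °C = 1275.37 K.
T_C = 150 °F → (150 − 32) × 5/9 = 65.56 °C = 338.71 K.
Since the cycle is reversible, η = 1 − T_C/T_H = 1 − 338.71/1275.37 = 0.7344.
For a reversible cycle Q_C/Q_H = T_C/T_H, so Q_C = 830 × 338.71/1275.37 = 220 kW.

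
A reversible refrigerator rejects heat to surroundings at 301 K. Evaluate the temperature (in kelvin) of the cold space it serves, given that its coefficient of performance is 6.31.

COP_R = T_C/(T_H − T_C) ⇒ T_C = T_H·COP_R/(1 + COP_R) = 301.00 × 6.31/(1 + 6.31) = 260 K.

T_C ≈ 260 K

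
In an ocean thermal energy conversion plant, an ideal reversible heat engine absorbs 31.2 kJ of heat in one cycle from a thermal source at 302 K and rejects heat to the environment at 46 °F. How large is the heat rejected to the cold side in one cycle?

T_C = 46 °F → (46 − 32) × 5/9 = 7.78 °C = 280.93 K.
For a reversible engine, η = 1 − T_C/T_H = 1 − 280.93/302.00 = 0.0698.
For a reversible cycle Q_C/Q_H = T_C/T_H, so Q_C = 31.2 × 280.93/302.00 = 29.0 kJ.

Q_C ≈ 29.0 kJ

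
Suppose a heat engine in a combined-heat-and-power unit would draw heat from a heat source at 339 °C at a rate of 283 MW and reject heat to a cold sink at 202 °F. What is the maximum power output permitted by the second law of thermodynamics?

Ẇ_max ≈ 113 MW

T_H = 339 °C → 339 + 273.15 = 612.15 K.
T_C = 202 °F → (202 − 32) × 5/9 = 94.44 °C = 367.59 K.
By the Carnot theorem, η_max = 1 − T_C/T_H = 1 − 367.59/612.15 = 0.3995.
W_max = η_max · Q_H = 0.3995 × 283 = 113 MW.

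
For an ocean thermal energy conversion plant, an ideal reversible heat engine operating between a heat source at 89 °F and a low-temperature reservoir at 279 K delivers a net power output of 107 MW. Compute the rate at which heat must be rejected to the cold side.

T_H = 89 °F → (89 − 32) × 5/9 = 31.67 °C = 304.82 K.
η_rev = 1 − T_C/T_H = 1 − 279.00/304.82 = 0.0847.
Since Q_C/Q_H = T_C/T_H and Q_H = W/η, Q_C = W·T_C/(T_H − T_C) = 107 × 279.00/25.82 = 1156 MW.

Q̇_C ≈ 1156 MW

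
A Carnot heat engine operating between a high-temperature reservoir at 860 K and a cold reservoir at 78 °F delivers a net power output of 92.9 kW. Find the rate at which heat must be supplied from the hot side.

Q̇_H ≈ 142 kW

T_C = 78 °F → (78 − 32) × 5/9 = 25.56 °C = 298.71 K.
For a reversible engine, η = 1 − T_C/T_H = 1 − 298.71/860.00 = 0.6527.
Q_H = W/η = 92.9/0.6527 = 142 kW.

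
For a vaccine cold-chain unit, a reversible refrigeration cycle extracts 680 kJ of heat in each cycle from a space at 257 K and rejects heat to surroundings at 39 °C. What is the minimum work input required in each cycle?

W_in ≈ 146 kJ

T_H = 39 °C → 39 + 273.15 = 312.15 K.
For a reversible refrigerator, COP_R = T_C/(T_H − T_C) = 257.00/55.15 = 4.6600.
W = Q_C/COP_R = 680/4.6600 = 146 kJ.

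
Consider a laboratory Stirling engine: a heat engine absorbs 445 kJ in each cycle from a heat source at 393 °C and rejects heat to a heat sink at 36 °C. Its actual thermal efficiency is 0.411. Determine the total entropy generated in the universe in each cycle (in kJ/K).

T_H = 393 °C → 393 + 273.15 = 666.15 K.
T_C = 36 °C → 36 + 273.15 = 309.15 K.
W = η·Q_H = 0.411 × 445 = 182.9 kJ, so Q_C = Q_H − W = 262.1 kJ.
Reservoir entropy changes: ΔS_H = −Q_H/T_H = −445/666.15 = -0.6680 kJ/K and ΔS_C = +Q_C/T_C = 262.1/309.15 = 0.8478 kJ/K.
ΔS_univ = −Q_H/T_H + Q_C/T_C = 0.180 kJ/K (> 0, since η = 0.411 < η_Carnot = 0.536).

ΔS_univ ≈ 0.180 kJ/K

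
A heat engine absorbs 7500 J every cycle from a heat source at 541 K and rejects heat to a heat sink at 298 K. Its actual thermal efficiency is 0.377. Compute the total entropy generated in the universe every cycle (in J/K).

ΔS_univ ≈ 1.82 J/K

W = η·Q_H = 0.377 × 7500 = 2828 J, so Q_C = Q_H − W = 4672 J.
Reservoir entropy changes: ΔS_H = −Q_H/T_H = −7500/541.00 = -13.86 J/K and ΔS_C = +Q_C/T_C = 4672/298.00 = 15.68 J/K.
ΔS_univ = −Q_H/T_H + Q_C/T_C = 1.82 J/K (> 0, since η = 0.377 < η_Carnot = 0.449).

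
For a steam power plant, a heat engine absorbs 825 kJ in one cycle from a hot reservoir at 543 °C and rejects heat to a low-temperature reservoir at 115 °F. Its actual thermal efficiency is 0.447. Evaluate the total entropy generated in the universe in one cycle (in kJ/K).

ΔS_univ ≈ 0.418 kJ/K

T_H = 543 °C → 543 + 273.15 = 816.15 K.
T_C = 115 °F → (115 − 32) × 5/9 = 46.11 °C = 319.26 K.
W = η·Q_H = 0.447 × 825 = 368.8 kJ, so Q_C = Q_H − W = 456.2 kJ.
Entropy balance on the reservoirs: −Q_H/T_H = -1.011 kJ/K, +Q_C/T_C = 1.429 kJ/K.
ΔS_univ = −Q_H/T_H + Q_C/T_C = 0.418 kJ/K (> 0, since η = 0.447 < η_Carnot = 0.609).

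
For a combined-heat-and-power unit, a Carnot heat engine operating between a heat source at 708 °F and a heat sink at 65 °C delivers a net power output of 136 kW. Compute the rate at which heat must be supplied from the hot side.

Q̇_H ≈ 284 kW

T_H = 708 °F → (708 − 32) × 5/9 = 375.56 °C = 648.71 K.
T_C = 65 °C → 65 + 273.15 = 338.15 K.
Carnot efficiency: η = 1 − T_C/T_H = 1 − 338.15/648.71 = 0.4787.
Q_H = W/η = 136/0.4787 = 284 kW.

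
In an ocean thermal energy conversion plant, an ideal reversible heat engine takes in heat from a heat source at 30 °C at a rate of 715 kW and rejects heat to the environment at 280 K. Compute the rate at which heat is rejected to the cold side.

Q̇_C ≈ 660.4 kW

T_H = 30 °C → 30 + 273.15 = 303.15 K.
The Carnot efficiency is η = 1 − T_C/T_H = 1 − 280.00/303.15 = 0.0764.
For a reversible cycle Q_C/Q_H = T_C/T_H, so Q_C = 715 × 280.00/303.15 = 660.4 kW.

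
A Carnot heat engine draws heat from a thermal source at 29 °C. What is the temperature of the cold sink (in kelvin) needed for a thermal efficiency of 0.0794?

T_H = 29 °C → 29 + 273.15 = 302.15 K.
From η = 1 − T_C/T_H, T_C = T_H·(1 − η) = 302.15 × (1 − 0.0794) = 278.2 K.

T_C ≈ 278.2 K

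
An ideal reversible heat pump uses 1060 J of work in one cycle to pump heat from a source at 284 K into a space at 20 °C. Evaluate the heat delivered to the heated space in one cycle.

T_H = 20 °C → 20 + 273.15 = 293.15 K.
COP_HP = T_H/(T_H − T_C) = 293.15/9.15 = 32.0383.
Q_H = COP_HP · W = 32.0383 × 1060 = 33960 J.

Q_H ≈ 33960 J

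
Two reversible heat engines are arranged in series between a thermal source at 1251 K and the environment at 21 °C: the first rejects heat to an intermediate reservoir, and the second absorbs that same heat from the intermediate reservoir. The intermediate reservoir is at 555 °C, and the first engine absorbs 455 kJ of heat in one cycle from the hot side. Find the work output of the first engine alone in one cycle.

T_C = 21 °C → 21 + 273.15 = 294.15 K.
T_m = 555 °C → 555 + 273.15 = 828.15 K.
First-stage efficiency η₁ = 1 − T_m/T_H = 1 − 828.15/1251.00 = 0.3380.
W₁ = η₁·Q_H = 0.3380 × 455 = 153.8 kJ.

W₁ ≈ 153.8 kJ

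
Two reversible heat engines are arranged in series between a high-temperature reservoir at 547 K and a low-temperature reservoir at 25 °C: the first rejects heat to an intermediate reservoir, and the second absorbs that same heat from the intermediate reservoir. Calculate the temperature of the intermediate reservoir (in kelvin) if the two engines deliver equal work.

T_m ≈ 423 K

T_C = 25 °C → 25 + 273.15 = 298.15 K.
For reversible stages Q_m = Q_H·(T_m/T_H). Setting W₁ = Q_H(1 − T_m/T_H) equal to W₂ = Q_m(1 − T_C/T_m) = Q_H·(T_m − T_C)/T_H gives T_H − T_m = T_m − T_C, so T_m = (T_H + T_C)/2 = (547.00 + 298.15)/2 = 423 K.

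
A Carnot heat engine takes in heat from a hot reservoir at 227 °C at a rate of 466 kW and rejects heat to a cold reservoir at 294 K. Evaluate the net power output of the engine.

T_H = 227 °C → 227 + 273.15 = 500.15 K.
η_rev = 1 − T_C/T_H = 1 − 294.00/500.15 = 0.4122.
W = η·Q_H = 0.4122 × 466 = 192 kW.

Ẇ ≈ 192 kW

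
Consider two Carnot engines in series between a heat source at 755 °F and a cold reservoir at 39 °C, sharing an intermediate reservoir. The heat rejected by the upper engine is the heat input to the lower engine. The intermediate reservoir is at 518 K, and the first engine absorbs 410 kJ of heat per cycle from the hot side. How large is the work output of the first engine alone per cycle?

W₁ ≈ 95.3 kJ

T_H = 755 °F → (755 − 32) × 5/9 = 401.67 °C = 674.82 K.
T_C = 39 °C → 39 + 273.15 = 312.15 K.
First-stage efficiency η₁ = 1 − T_m/T_H = 1 − 518.00/674.82 = 0.2324.
W₁ = η₁·Q_H = 0.2324 × 410 = 95.3 kJ.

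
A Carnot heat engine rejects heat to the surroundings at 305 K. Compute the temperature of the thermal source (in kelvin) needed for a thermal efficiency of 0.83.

T_H ≈ 1794 K

From η = 1 − T_C/T_H, solving for T_H gives T_H = T_C/(1 − η) = 305.00/(1 − 0.83) = 1794 K.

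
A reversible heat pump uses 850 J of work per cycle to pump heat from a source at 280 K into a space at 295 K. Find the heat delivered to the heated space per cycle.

Reversible heating COP: COP_HP = T_H/(T_H − T_C) = 295.00/15.00 = 19.6667.
Q_H = COP_HP · W = 19.6667 × 850 = 16720 J.

Q_H ≈ 16720 J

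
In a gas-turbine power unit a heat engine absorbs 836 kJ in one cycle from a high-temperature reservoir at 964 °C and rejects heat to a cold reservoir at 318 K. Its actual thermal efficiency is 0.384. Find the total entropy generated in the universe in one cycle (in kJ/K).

ΔS_univ ≈ 0.9437 kJ/K

T_H = 964 °C → 964 + 273.15 = 1237.15 K.
W = η·Q_H = 0.384 × 836 = 321.0 kJ, so Q_C = Q_H − W = 515.0 kJ.
Reservoir entropy changes: ΔS_H = −Q_H/T_H = −836/1237.15 = -0.6757 kJ/K and ΔS_C = +Q_C/T_C = 515.0/318.00 = 1.619 kJ/K.
ΔS_univ = −Q_H/T_H + Q_C/T_C = 0.9437 kJ/K (> 0, since η = 0.384 < η_Carnot = 0.743).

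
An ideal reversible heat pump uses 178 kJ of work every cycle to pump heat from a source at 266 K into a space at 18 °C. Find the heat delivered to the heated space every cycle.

T_H = 18 °C → 18 + 273.15 = 291.15 K.
Reversible heating COP: COP_HP = T_H/(T_H − T_C) = 291.15/25.15 = 11.5765.
Q_H = COP_HP · W = 11.5765 × 178 = 2060 kJ.

Q_H ≈ 2060 kJ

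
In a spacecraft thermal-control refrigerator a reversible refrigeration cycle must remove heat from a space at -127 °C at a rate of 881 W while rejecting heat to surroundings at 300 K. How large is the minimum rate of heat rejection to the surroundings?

Q̇_H ≈ 1810 W

T_C = -127 °C → -127 + 273.15 = 146.15 K.
For a reversible cycle Q_H/Q_C = T_H/T_C, so Q_H = Q_C·T_H/T_C = 881 × 300.00/146.15 = 1810 W.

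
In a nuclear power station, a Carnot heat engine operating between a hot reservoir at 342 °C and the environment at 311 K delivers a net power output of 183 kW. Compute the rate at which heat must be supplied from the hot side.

T_H = 342 °C → 342 + 273.15 = 615.15 K.
Since the cycle is reversible, η = 1 − T_C/T_H = 1 − 311.00/615.15 = 0.4944.
Q_H = W/η = 183/0.4944 = 370 kW.

Q̇_H ≈ 370 kW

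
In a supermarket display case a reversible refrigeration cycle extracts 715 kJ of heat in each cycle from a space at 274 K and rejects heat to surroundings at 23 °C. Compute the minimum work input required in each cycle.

W_in ≈ 57.8 kJ

T_H = 23 °C → 23 + 273.15 = 296.15 K.
Carnot COP: COP_R = T_C/(T_H − T_C) = 274.00/22.15 = 12.3702.
W = Q_C/COP_R = 715/12.3702 = 57.8 kJ.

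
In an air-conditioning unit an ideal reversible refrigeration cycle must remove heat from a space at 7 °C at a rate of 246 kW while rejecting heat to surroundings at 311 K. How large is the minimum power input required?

Ẇ_in ≈ 27.1 kW

T_C = 7 °C → 7 + 273.15 = 280.15 K.
Carnot COP: COP_R = T_C/(T_H − T_C) = 280.15/30.85 = 9.0810.
W = Q_C/COP_R = 246/9.0810 = 27.1 kW.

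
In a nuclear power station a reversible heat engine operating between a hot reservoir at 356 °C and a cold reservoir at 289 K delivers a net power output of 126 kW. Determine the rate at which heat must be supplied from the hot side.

Q̇_H ≈ 233 kW

T_H = 356 °C → 356 + 273.15 = 629.15 K.
Carnot efficiency: η = 1 − T_C/T_H = 1 − 289.00/629.15 = 0.5407.
Q_H = W/η = 126/0.5407 = 233 kW.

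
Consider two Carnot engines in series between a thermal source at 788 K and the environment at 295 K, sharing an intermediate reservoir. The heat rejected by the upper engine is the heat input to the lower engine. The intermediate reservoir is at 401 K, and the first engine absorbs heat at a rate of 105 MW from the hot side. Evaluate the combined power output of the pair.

Ẇ_total ≈ 65.69 MW

Two reversible stages in series are equivalent to a single Carnot engine between T_H and T_C, so η_total = 1 − T_C/T_H = 1 − 295.00/788.00 = 0.6256.
W_total = η_total · Q_H = 0.6256 × 105 = 65.69 MW.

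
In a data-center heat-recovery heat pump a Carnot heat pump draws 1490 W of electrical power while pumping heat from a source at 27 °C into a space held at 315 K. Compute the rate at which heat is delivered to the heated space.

Q̇_H ≈ 31610 W

T_C = 27 °C → 27 + 273.15 = 300.15 K.
The Carnot heat-pump COP is COP_HP = T_H/(T_H − T_C) = 315.00/14.85 = 21.2121.
Q_H = COP_HP · W = 21.2121 × 1490 = 31610 W.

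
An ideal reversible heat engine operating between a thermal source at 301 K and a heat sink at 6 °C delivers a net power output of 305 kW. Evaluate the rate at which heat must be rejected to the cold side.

Q̇_C ≈ 3900 kW

T_C = 6 °C → 6 + 273.15 = 279.15 K.
For a reversible engine, η = 1 − T_C/T_H = 1 − 279.15/301.00 = 0.0726.
Since Q_C/Q_H = T_C/T_H and Q_H = W/η, Q_C = W·T_C/(T_H − T_C) = 305 × 279.15/21.85 = 3900 kW.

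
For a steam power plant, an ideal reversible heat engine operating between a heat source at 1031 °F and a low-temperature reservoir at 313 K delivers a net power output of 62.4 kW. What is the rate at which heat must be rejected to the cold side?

Q̇_C ≈ 37.9 kW

T_H = 1031 °F → (1031 − 32) × 5/9 = 555.00 °C = 828.15 K.
The Carnot efficiency is η = 1 − T_C/T_H = 1 − 313.00/828.15 = 0.6220.
Since Q_C/Q_H = T_C/T_H and Q_H = W/η, Q_C = W·T_C/(T_H − T_C) = 62.4 × 313.00/515.15 = 37.9 kW.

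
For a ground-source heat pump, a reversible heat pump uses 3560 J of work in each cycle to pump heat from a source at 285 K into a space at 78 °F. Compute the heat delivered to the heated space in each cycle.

Q_H ≈ 77600 J

T_H = 78 °F → (78 − 32) × 5/9 = 25.56 °C = 298.71 K.
Reversible heating COP: COP_HP = T_H/(T_H − T_C) = 298.71/13.71 = 21.7945.
Q_H = COP_HP · W = 21.7945 × 3560 = 77600 J.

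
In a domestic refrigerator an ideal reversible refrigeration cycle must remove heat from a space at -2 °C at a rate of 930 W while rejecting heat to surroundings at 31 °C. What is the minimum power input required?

Ẇ_in ≈ 113 W

T_H = 31 °C → 31 + 273.15 = 304.15 K.
T_C = -2 °C → -2 + 273.15 = 271.15 K.
Carnot COP: COP_R = T_C/(T_H − T_C) = 271.15/33.00 = 8.2167.
W = Q_C/COP_R = 930/8.2167 = 113 W.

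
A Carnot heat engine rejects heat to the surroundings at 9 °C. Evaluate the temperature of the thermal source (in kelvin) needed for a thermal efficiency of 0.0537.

T_C = 9 °C → 9 + 273.15 = 282.15 K.
From η = 1 − T_C/T_H, solving for T_H gives T_H = T_C/(1 − η) = 282.15/(1 − 0.0537) = 298.2 K.

T_H ≈ 298.2 K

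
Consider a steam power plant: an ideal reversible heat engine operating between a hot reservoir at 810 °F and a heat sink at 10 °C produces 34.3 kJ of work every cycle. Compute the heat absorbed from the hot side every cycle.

T_H = 810 °F → (810 − 32) × 5/9 = 432.22 °C = 705.37 K.
T_C = 10 °C → 10 + 273.15 = 283.15 K.
Carnot efficiency: η = 1 − T_C/T_H = 1 − 283.15/705.37 = 0.5986.
Q_H = W/η = 34.3/0.5986 = 57.30 kJ.

Q_H ≈ 57.30 kJ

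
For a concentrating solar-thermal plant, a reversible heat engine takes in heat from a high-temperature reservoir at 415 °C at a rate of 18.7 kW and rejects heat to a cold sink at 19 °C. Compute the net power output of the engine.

Ẇ ≈ 10.8 kW

T_H = 415 °C → 415 + 273.15 = 688.15 K.
T_C = 19 °C → 19 + 273.15 = 292.15 K.
For a reversible engine, η = 1 − T_C/T_H = 1 − 292.15/688.15 = 0.5755.
W = η·Q_H = 0.5755 × 18.7 = 10.8 kW.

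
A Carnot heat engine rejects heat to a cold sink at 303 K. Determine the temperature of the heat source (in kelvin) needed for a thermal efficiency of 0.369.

From η = 1 − T_C/T_H, solving for T_H gives T_H = T_C/(1 − η) = 303.00/(1 − 0.369) = 480 K.

T_H ≈ 480 K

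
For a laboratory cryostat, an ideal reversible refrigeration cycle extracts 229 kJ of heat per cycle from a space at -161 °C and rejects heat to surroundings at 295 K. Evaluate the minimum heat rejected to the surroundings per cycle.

Q_H ≈ 602 kJ

T_C = -161 °C → -161 + 273.15 = 112.15 K.
For a reversible cycle Q_H/Q_C = T_H/T_C, so Q_H = Q_C·T_H/T_C = 229 × 295.00/112.15 = 602 kJ.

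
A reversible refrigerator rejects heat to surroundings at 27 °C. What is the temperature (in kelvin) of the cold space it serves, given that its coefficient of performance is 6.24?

T_H = 27 °C → 27 + 273.15 = 300.15 K.
COP_R = T_C/(T_H − T_C) ⇒ T_C = T_H·COP_R/(1 + COP_R) = 300.15 × 6.24/(1 + 6.24) = 259 K.

T_C ≈ 259 K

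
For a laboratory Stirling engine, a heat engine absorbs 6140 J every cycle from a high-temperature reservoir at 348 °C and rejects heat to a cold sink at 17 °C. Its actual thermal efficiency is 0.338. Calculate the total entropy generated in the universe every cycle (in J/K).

ΔS_univ ≈ 4.12 J/K

T_H = 348 °C → 348 + 273.15 = 621.15 K.
T_C = 17 °C → 17 + 273.15 = 290.15 K.
W = η·Q_H = 0.338 × 6140 = 2075 J, so Q_C = Q_H − W = 4065 J.
Reservoir entropy changes: ΔS_H = −Q_H/T_H = −6140/621.15 = -9.885 J/K and ΔS_C = +Q_C/T_C = 4065/290.15 = 14.01 J/K.
ΔS_univ = −Q_H/T_H + Q_C/T_C = 4.12 J/K (> 0, since η = 0.338 < η_Carnot = 0.533).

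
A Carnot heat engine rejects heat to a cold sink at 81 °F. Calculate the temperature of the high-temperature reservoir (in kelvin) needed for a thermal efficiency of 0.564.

T_C = 81 °F → (81 − 32) × 5/9 = 27.22 °C = 300.37 K.
From η = 1 − T_C/T_H, solving for T_H gives T_H = T_C/(1 − η) = 300.37/(1 − 0.564) = 689 K.

T_H ≈ 689 K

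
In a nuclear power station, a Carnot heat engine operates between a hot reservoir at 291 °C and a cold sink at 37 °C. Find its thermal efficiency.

η ≈ 0.450

T_H = 291 °C → 291 + 273.15 = 564.15 K.
T_C = 37 °C → 37 + 273.15 = 310.15 K.
Carnot efficiency: η = 1 − T_C/T_H = 1 − 310.15/564.15 = 0.450.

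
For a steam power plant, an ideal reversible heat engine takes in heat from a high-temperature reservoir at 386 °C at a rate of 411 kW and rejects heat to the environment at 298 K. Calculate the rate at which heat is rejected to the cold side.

Q̇_C ≈ 186 kW

T_H = 386 °C → 386 + 273.15 = 659.15 K.
Carnot efficiency: η = 1 − T_C/T_H = 1 − 298.00/659.15 = 0.5479.
For a reversible cycle Q_C/Q_H = T_C/T_H, so Q_C = 411 × 298.00/659.15 = 186 kW.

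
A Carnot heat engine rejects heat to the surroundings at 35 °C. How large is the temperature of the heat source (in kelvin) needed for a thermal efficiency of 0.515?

T_C = 35 °C → 35 + 273.15 = 308.15 K.
From η = 1 − T_C/T_H, solving for T_H gives T_H = T_C/(1 − η) = 308.15/(1 − 0.515) = 635.4 K.

T_H ≈ 635.4 K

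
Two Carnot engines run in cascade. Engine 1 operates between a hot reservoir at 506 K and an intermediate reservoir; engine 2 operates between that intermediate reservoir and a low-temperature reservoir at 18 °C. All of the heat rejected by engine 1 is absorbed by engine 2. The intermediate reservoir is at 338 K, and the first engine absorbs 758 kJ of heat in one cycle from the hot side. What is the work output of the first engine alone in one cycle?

T_C = 18 °C → 18 + 273.15 = 291.15 K.
First-stage efficiency η₁ = 1 − T_m/T_H = 1 − 338.00/506.00 = 0.3320.
W₁ = η₁·Q_H = 0.3320 × 758 = 252 kJ.

W₁ ≈ 252 kJ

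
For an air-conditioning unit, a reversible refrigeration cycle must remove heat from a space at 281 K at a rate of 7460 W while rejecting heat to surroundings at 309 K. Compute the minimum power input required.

Ẇ_in ≈ 743 W

COP_R = T_C/(T_H − T_C) = 281.00/28.00 = 10.0357.
W = Q_C/COP_R = 7460/10.0357 = 743 W.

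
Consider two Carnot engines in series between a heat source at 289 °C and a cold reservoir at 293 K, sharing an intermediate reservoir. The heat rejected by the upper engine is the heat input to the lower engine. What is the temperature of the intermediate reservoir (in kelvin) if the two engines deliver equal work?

T_H = 289 °C → 289 + 273.15 = 562.15 K.
For reversible stages Q_m = Q_H·(T_m/T_H). Setting W₁ = Q_H(1 − T_m/T_H) equal to W₂ = Q_m(1 − T_C/T_m) = Q_H·(T_m − T_C)/T_H gives T_H − T_m = T_m − T_C, so T_m = (T_H + T_C)/2 = (562.15 + 293.00)/2 = 428 K.

T_m ≈ 428 K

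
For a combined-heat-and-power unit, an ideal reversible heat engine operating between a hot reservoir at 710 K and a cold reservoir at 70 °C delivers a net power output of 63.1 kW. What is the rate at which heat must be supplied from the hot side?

Q̇_H ≈ 122 kW

T_C = 70 °C → 70 + 273.15 = 343.15 K.
For a reversible engine, η = 1 − T_C/T_H = 1 − 343.15/710.00 = 0.5167.
Q_H = W/η = 63.1/0.5167 = 122 kW.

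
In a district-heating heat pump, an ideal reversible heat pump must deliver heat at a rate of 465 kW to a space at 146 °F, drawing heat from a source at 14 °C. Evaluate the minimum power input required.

Ẇ_in ≈ 68.2 kW

T_H = 146 °F → (146 − 32) × 5/9 = 63.33 °C = 336.48 K.
T_C = 14 °C → 14 + 273.15 = 287.15 K.
Reversible heating COP: COP_HP = T_H/(T_H − T_C) = 336.48/49.33 = 6.8206.
W = Q_H/COP_HP = 465/6.8206 = 68.2 kW.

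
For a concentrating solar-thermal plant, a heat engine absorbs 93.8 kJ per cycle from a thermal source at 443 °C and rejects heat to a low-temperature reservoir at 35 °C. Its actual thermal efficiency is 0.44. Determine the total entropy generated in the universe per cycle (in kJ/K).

ΔS_univ ≈ 0.03948 kJ/K

T_H = 443 °C → 443 + 273.15 = 716.15 K.
T_C = 35 °C → 35 + 273.15 = 308.15 K.
W = η·Q_H = 0.44 × 93.8 = 41.27 kJ, so Q_C = Q_H − W = 52.53 kJ.
Entropy balance on the reservoirs: −Q_H/T_H = -0.1310 kJ/K, +Q_C/T_C = 0.1705 kJ/K.
ΔS_univ = −Q_H/T_H + Q_C/T_C = 0.03948 kJ/K (> 0, since η = 0.44 < η_Carnot = 0.570).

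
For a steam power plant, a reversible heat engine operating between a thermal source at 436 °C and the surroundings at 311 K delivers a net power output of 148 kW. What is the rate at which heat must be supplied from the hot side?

Q̇_H ≈ 263.6 kW

T_H = 436 °C → 436 + 273.15 = 709.15 K.
Since the cycle is reversible, η = 1 − T_C/T_H = 1 − 311.00/709.15 = 0.5614.
Q_H = W/η = 148/0.5614 = 263.6 kW.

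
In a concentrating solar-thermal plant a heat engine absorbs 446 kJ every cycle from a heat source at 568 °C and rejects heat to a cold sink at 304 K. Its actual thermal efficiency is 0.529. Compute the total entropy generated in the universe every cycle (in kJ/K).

ΔS_univ ≈ 0.161 kJ/K

T_H = 568 °C → 568 + 273.15 = 841.15 K.
W = η·Q_H = 0.529 × 446 = 235.9 kJ, so Q_C = Q_H − W = 210.1 kJ.
Reservoir entropy changes: ΔS_H = −Q_H/T_H = −446/841.15 = -0.5302 kJ/K and ΔS_C = +Q_C/T_C = 210.1/304.00 = 0.6910 kJ/K.
ΔS_univ = −Q_H/T_H + Q_C/T_C = 0.161 kJ/K (> 0, since η = 0.529 < η_Carnot = 0.639).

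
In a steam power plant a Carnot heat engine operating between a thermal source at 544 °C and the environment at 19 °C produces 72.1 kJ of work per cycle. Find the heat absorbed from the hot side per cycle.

Q_H ≈ 112 kJ

T_H = 544 °C → 544 + 273.15 = 817.15 K.
T_C = 19 °C → 19 + 273.15 = 292.15 K.
For a reversible engine, η = 1 − T_C/T_H = 1 − 292.15/817.15 = 0.6425.
Q_H = W/η = 72.1/0.6425 = 112 kJ.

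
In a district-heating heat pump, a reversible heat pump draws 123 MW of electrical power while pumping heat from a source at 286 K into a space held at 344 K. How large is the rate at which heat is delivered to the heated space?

The Carnot heat-pump COP is COP_HP = T_H/(T_H − T_C) = 344.00/58.00 = 5.9310.
Q_H = COP_HP · W = 5.9310 × 123 = 729.5 MW.

Q̇_H ≈ 729.5 MW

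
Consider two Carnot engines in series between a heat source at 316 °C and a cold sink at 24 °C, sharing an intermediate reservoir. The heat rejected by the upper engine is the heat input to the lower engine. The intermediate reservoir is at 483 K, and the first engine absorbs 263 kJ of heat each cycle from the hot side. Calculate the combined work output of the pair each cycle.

W_total ≈ 130.4 kJ

T_H = 316 °C → 316 + 273.15 = 589.15 K.
T_C = 24 °C → 24 + 273.15 = 297.15 K.
Two reversible stages in series are equivalent to a single Carnot engine between T_H and T_C, so η_total = 1 − T_C/T_H = 1 − 297.15/589.15 = 0.4956.
W_total = η_total · Q_H = 0.4956 × 263 = 130.4 kJ.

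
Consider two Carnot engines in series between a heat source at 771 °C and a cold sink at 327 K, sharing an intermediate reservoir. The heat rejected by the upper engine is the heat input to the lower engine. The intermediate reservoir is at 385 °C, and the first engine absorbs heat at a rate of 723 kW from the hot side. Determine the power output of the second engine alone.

T_H = 771 °C → 771 + 273.15 = 1044.15 K.
T_m = 385 °C → 385 + 273.15 = 658.15 K.
Heat entering the second stage: Q_m = Q_H·(T_m/T_H) = 723 × 658.15/1044.15 = 456 kW.
Second-stage efficiency η₂ = 1 − T_C/T_m = 1 − 327.00/658.15 = 0.5032, so W₂ = η₂·Q_m = 229 kW.

Ẇ₂ ≈ 229 kW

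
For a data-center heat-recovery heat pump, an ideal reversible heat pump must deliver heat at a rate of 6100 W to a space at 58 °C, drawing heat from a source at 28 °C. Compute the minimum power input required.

T_H = 58 °C → 58 + 273.15 = 331.15 K.
T_C = 28 °C → 28 + 273.15 = 301.15 K.
Reversible heating COP: COP_HP = T_H/(T_H − T_C) = 331.15/30.00 = 11.0383.
W = Q_H/COP_HP = 6100/11.0383 = 553 W.

Ẇ_in ≈ 553 W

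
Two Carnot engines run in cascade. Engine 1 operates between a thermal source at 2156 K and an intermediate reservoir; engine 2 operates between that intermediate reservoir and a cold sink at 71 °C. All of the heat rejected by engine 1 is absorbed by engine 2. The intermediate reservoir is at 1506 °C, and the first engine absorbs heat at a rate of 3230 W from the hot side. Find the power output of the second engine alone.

T_C = 71 °C → 71 + 273.15 = 344.15 K.
T_m = 1506 °C → 1506 + 273.15 = 1779.15 K.
Heat entering the second stage: Q_m = Q_H·(T_m/T_H) = 3230 × 1779.15/2156.00 = 2670 W.
Second-stage efficiency η₂ = 1 − T_C/T_m = 1 − 344.15/1779.15 = 0.8066, so W₂ = η₂·Q_m = 2150 W.

Ẇ₂ ≈ 2150 W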